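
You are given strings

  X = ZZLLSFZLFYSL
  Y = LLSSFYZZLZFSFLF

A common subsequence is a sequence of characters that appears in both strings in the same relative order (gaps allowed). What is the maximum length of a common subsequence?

9

Match L [3,1]; then L [4,2]; then S [5,4]; then F [6,5]; then Z [7,8]; then L [8,9]; then F [9,11]; then S [11,12]; then L [12,14] — 9 characters in the same relative order in both. The LCS DP gives dp[12][15] = 9, so this is optimal.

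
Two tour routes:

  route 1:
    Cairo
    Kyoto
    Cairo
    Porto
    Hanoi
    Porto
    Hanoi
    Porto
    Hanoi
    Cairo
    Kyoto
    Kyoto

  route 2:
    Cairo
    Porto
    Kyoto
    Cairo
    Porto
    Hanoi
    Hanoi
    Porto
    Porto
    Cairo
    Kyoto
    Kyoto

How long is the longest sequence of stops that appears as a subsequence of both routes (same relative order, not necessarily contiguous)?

Pick Cairo (route 1 #1, route 2 #1) → Kyoto (route 1 #2, route 2 #3) → Cairo (route 1 #3, route 2 #4) → Porto (route 1 #4, route 2 #5) → Hanoi (route 1 #5, route 2 #7) → Porto (route 1 #6, route 2 #8) → Porto (route 1 #8, route 2 #9) → Cairo (route 1 #10, route 2 #10) → Kyoto (route 1 #11, route 2 #11) → Kyoto (route 1 #12, route 2 #12); all 10 stops appear in both, in order. Since dp[12][12] = 10, nothing longer is possible.

10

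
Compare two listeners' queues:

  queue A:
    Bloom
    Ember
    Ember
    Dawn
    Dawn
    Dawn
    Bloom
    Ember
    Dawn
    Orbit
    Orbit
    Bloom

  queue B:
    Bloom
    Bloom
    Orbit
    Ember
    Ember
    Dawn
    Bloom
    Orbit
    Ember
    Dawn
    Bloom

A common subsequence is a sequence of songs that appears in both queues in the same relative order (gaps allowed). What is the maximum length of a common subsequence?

8

One common subsequence of length 8: Bloom [1,2], then Ember [2,4], then Ember [3,5], then Dawn [6,6], then Bloom [7,7], then Ember [8,9], then Dawn [9,10], then Bloom [12,11], and the DP table's final entry dp[12][11] is also 8, so no common subsequence is longer.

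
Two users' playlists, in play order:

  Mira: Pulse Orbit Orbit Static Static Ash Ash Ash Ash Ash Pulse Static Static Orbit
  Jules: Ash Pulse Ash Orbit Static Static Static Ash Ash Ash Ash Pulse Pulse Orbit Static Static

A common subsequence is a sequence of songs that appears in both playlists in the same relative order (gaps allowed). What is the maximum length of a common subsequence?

Pick Pulse at Mira[1]=Jules[2], then Orbit at Mira[2]=Jules[4], then Static at Mira[4]=Jules[6], then Static at Mira[5]=Jules[7], then Ash at Mira[6]=Jules[8], then Ash at Mira[7]=Jules[9], then Ash at Mira[8]=Jules[10], then Ash at Mira[9]=Jules[11], then Pulse at Mira[11]=Jules[13], then Static at Mira[12]=Jules[15], then Static at Mira[13]=Jules[16]; all 11 songs appear in both, in order, and the DP table's final entry dp[14][16] is also 11, so no common subsequence is longer.

11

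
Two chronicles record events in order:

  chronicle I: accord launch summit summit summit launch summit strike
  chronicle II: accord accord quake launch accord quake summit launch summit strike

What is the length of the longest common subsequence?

6

Match accord at chronicle I[1]=chronicle II[2], launch at chronicle I[2]=chronicle II[4], summit at chronicle I[5]=chronicle II[7], launch at chronicle I[6]=chronicle II[8], summit at chronicle I[7]=chronicle II[9], strike at chronicle I[8]=chronicle II[10] — 6 events in the same relative order in both. Since dp[8][10] = 6, nothing longer is possible.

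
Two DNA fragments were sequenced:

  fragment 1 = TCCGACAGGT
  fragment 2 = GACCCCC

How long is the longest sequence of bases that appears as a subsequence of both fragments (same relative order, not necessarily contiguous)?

Match C (fragment 1 #2, fragment 2 #5) → C (fragment 1 #3, fragment 2 #6) → C (fragment 1 #6, fragment 2 #7) — 3 bases in the same relative order in both. Since dp[10][7] = 3, nothing longer is possible.

3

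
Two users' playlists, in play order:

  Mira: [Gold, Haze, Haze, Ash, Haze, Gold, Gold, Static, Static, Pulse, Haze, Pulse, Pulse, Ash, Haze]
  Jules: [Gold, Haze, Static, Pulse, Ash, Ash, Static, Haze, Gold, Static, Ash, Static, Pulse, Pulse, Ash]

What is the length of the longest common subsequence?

One common subsequence of length 10: Gold (Mira #1, Jules #1), then Haze (Mira #2, Jules #2), then Ash (Mira #4, Jules #6), then Haze (Mira #5, Jules #8), then Gold (Mira #7, Jules #9), then Static (Mira #8, Jules #10), then Static (Mira #9, Jules #12), then Pulse (Mira #12, Jules #13), then Pulse (Mira #13, Jules #14), then Ash (Mira #14, Jules #15). dp[15][15] = 10 confirms this is the maximum.

10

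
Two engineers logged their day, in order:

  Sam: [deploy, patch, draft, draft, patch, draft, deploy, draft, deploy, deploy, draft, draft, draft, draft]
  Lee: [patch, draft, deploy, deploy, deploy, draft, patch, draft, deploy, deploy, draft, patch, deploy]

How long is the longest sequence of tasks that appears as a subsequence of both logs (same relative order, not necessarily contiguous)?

Taking patch at Sam[2]=Lee[1] → draft at Sam[3]=Lee[2] → draft at Sam[4]=Lee[6] → patch at Sam[5]=Lee[7] → draft at Sam[6]=Lee[8] → deploy at Sam[7]=Lee[10] → draft at Sam[8]=Lee[11] → deploy at Sam[10]=Lee[13] gives a common subsequence of length 8, and the DP table's final entry dp[14][13] is also 8, so no common subsequence is longer.

8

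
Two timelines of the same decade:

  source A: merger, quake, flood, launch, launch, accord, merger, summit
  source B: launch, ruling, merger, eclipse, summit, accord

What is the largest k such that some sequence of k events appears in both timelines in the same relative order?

Pick launch (source A #4, source B #1), then merger (source A #7, source B #3), then summit (source A #8, source B #5); all 3 events appear in both, in order. The LCS DP gives dp[8][6] = 3, so this is optimal.

3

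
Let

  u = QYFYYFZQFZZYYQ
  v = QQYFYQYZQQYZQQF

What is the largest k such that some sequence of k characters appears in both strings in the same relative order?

Pick Q [1,2], Y [2,3], F [3,4], Y [4,5], Y [5,7], Z [7,8], Q [8,10], Z [10,12], Q [14,14]; all 9 characters appear in both, in order. dp[14][15] = 9 confirms this is the maximum.

9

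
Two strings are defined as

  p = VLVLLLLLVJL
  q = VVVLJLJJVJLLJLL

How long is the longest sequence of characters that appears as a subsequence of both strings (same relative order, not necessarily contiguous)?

Taking V (p #1, q #2); then V (p #3, q #3); then L (p #4, q #4); then L (p #5, q #6); then L (p #6, q #11); then L (p #7, q #12); then L (p #8, q #14); then L (p #11, q #15) gives a common subsequence of length 8. The LCS DP gives dp[11][15] = 8, so this is optimal.

8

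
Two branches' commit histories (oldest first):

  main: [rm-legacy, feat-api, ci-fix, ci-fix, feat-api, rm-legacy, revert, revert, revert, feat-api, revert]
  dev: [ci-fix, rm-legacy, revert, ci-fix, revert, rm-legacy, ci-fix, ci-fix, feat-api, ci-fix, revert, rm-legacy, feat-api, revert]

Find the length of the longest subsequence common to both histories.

7

Match rm-legacy [1,6] → ci-fix [3,7] → ci-fix [4,8] → feat-api [5,9] → rm-legacy [6,12] → feat-api [10,13] → revert [11,14] — 7 commits in the same relative order in both. The LCS DP gives dp[11][14] = 7, so this is optimal.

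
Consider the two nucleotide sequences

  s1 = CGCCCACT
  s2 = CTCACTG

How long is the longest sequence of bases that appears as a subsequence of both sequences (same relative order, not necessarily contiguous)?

5

Let dp[i][j] be the LCS length of the first i bases of s1 and the first j bases of s2. dp[i][j] = dp[i-1][j-1]+1 when the i-th and j-th bases match, else max(dp[i-1][j], dp[i][j-1]).
    ·  C  T  C  A  C  T  G
 ·  0  0  0  0  0  0  0  0
 C  0  1  1  1  1  1  1  1
 G  0  1  1  1  1  1  1  2
 C  0  1  1  2  2  2  2  2
 C  0  1  1  2  2  3  3  3
 C  0  1  1  2  2  3  3  3
 A  0  1  1  2  3  3  3  3
 C  0  1  1  2  3  4  4  4
 T  0  1  2  2  3  4  5  5
dp[8][7] = 5. One LCS (by backtracking along matches): CCACT.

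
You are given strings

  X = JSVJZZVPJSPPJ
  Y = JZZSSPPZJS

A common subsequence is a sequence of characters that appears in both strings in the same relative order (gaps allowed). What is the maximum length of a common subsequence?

7

Pick J at X[4]=Y[1]; then Z at X[5]=Y[2]; then Z at X[6]=Y[3]; then S at X[10]=Y[5]; then P at X[11]=Y[6]; then P at X[12]=Y[7]; then J at X[13]=Y[9]; all 7 characters appear in both, in order. Since dp[13][10] = 7, nothing longer is possible.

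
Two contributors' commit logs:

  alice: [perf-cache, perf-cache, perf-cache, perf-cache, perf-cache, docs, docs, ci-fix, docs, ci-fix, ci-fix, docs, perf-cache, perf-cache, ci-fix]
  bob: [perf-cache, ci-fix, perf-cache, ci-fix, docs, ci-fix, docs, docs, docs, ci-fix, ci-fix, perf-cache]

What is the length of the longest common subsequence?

8

One common subsequence of length 8: perf-cache (alice #1, bob #1); then perf-cache (alice #2, bob #3); then docs (alice #6, bob #7); then docs (alice #7, bob #8); then docs (alice #9, bob #9); then ci-fix (alice #10, bob #10); then ci-fix (alice #11, bob #11); then perf-cache (alice #14, bob #12). Since dp[15][12] = 8, nothing longer is possible.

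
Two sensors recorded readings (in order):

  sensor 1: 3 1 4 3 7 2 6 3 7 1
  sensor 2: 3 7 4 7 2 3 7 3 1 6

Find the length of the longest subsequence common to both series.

Let dp[i][j] be the LCS length of the first i values of sensor 1 and the first j values of sensor 2. dp[i][j] = dp[i-1][j-1]+1 when the i-th and j-th values match, else max(dp[i-1][j], dp[i][j-1]).
    ·  3  7  4  7  2  3  7  3  1  6
 ·  0  0  0  0  0  0  0  0  0  0  0
 3  0  1  1  1  1  1  1  1  1  1  1
 1  0  1  1  1  1  1  1  1  1  2  2
 4  0  1  1  2  2  2  2  2  2  2  2
 3  0  1  1  2  2  2  3  3  3  3  3
 7  0  1  2  2  3  3  3  4  4  4  4
 2  0  1  2  2  3  4  4  4  4  4  4
 6  0  1  2  2  3  4  4  4  4  4  5
 3  0  1  2  2  3  4  5  5  5  5  5
 7  0  1  2  2  3  4  5  6  6  6  6
 1  0  1  2  2  3  4  5  6  6  7  7
dp[10][10] = 7. One LCS (by backtracking along matches): 3, 4, 7, 2, 3, 7, 1.

7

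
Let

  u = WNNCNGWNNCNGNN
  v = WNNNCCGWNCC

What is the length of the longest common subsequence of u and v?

8

Match W [1,1] → N [2,3] → N [3,4] → C [4,6] → G [6,7] → W [7,8] → N [8,9] → C [10,11] — 8 characters in the same relative order in both. Since dp[14][11] = 8, nothing longer is possible.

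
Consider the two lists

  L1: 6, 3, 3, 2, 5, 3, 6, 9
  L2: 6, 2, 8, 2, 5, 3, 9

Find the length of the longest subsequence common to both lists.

Taking 6 at L1[1]=L2[1], then 2 at L1[4]=L2[4], then 5 at L1[5]=L2[5], then 3 at L1[6]=L2[6], then 9 at L1[8]=L2[7] gives a common subsequence of length 5, and the DP table's final entry dp[8][7] is also 5, so no common subsequence is longer.

5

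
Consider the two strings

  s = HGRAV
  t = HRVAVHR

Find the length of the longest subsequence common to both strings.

4

Let dp[i][j] be the LCS length of the first i characters of s and the first j characters of t. dp[i][j] = dp[i-1][j-1]+1 when the i-th and j-th characters match, else max(dp[i-1][j], dp[i][j-1]).
    ·  H  R  V  A  V  H  R
 ·  0  0  0  0  0  0  0  0
 H  0  1  1  1  1  1  1  1
 G  0  1  1  1  1  1  1  1
 R  0  1  2  2  2  2  2  2
 A  0  1  2  2  3  3  3  3
 V  0  1  2  3  3  4  4  4
dp[5][7] = 4. One LCS (by backtracking along matches): HRAV.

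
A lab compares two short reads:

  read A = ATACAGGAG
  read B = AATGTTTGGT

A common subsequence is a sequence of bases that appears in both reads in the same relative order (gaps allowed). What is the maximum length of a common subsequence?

Match A [1,2] → T [2,3] → G [6,4] → G [7,8] → G [9,9] — 5 bases in the same relative order in both, and the DP table's final entry dp[9][10] is also 5, so no common subsequence is longer.

5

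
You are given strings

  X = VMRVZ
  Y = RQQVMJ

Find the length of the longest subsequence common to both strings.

Match V at X[1]=Y[4] → M at X[2]=Y[5] — 2 characters in the same relative order in both. Since dp[5][6] = 2, nothing longer is possible.

2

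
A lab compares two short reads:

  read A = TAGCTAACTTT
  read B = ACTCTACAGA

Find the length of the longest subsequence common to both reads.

Let dp[i][j] be the LCS length of the first i bases of read A and the first j bases of read B. dp[i][j] = dp[i-1][j-1]+1 when the i-th and j-th bases match, else max(dp[i-1][j], dp[i][j-1]).
    ·  A  C  T  C  T  A  C  A  G  A
 ·  0  0  0  0  0  0  0  0  0  0  0
 T  0  0  0  1  1  1  1  1  1  1  1
 A  0  1  1  1  1  1  2  2  2  2  2
 G  0  1  1  1  1  1  2  2  2  3  3
 C  0  1  2  2  2  2  2  3  3  3  3
 T  0  1  2  3  3  3  3  3  3  3  3
 A  0  1  2  3  3  3  4  4  4  4  4
 A  0  1  2  3  3  3  4  4  5  5  5
 C  0  1  2  3  4  4  4  5  5  5  5
 T  0  1  2  3  4  5  5  5  5  5  5
 T  0  1  2  3  4  5  5  5  5  5  5
 T  0  1  2  3  4  5  5  5  5  5  5
dp[11][10] = 5. One LCS (by backtracking along matches): TACAA.

5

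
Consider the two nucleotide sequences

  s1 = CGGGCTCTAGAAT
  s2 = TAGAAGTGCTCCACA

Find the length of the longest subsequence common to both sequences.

Pick G [2,3]; then G [3,6]; then G [4,8]; then C [5,9]; then T [6,10]; then C [7,12]; then A [9,13]; then A [12,15]; all 8 bases appear in both, in order. Since dp[13][15] = 8, nothing longer is possible.

8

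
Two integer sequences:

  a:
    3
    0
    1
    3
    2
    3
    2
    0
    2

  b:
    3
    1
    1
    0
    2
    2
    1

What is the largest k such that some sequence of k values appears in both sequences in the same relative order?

4

Let dp[i][j] be the LCS length of the first i values of a and the first j values of b. dp[i][j] = dp[i-1][j-1]+1 when the i-th and j-th values match, else max(dp[i-1][j], dp[i][j-1]).
    ·  3  1  1  0  2  2  1
 ·  0  0  0  0  0  0  0  0
 3  0  1  1  1  1  1  1  1
 0  0  1  1  1  2  2  2  2
 1  0  1  2  2  2  2  2  3
 3  0  1  2  2  2  2  2  3
 2  0  1  2  2  2  3  3  3
 3  0  1  2  2  2  3  3  3
 2  0  1  2  2  2  3  4  4
 0  0  1  2  2  3  3  4  4
 2  0  1  2  2  3  4  4  4
dp[9][7] = 4. One LCS (by backtracking along matches): 3, 0, 2, 2.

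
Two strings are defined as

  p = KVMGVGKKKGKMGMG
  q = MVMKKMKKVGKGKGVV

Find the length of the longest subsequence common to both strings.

Match V (p #2, q #2), then M (p #3, q #3), then K (p #7, q #5), then K (p #8, q #7), then K (p #9, q #8), then G (p #10, q #10), then K (p #11, q #11), then G (p #13, q #12), then G (p #15, q #14) — 9 characters in the same relative order in both. Since dp[15][16] = 9, nothing longer is possible.

9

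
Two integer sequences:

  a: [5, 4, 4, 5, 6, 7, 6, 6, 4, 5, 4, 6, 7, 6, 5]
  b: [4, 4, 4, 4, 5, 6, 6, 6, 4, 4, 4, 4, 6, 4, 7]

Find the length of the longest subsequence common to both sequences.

Taking 4 [2,3], 4 [3,4], 5 [4,5], 6 [5,6], 6 [7,7], 6 [8,8], 4 [9,11], 4 [11,12], 6 [12,13], 7 [13,15] gives a common subsequence of length 10, and the DP table's final entry dp[15][15] is also 10, so no common subsequence is longer.

10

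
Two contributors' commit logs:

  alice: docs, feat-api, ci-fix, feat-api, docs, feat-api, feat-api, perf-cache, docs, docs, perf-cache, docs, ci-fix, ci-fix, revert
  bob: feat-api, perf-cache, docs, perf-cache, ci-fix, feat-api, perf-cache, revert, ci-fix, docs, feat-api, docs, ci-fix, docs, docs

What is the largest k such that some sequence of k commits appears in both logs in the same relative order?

8

One common subsequence of length 8: docs at alice[1]=bob[3] → feat-api at alice[2]=bob[6] → ci-fix at alice[3]=bob[9] → docs at alice[5]=bob[10] → feat-api at alice[7]=bob[11] → docs at alice[9]=bob[12] → docs at alice[10]=bob[14] → docs at alice[12]=bob[15]. dp[15][15] = 8 confirms this is the maximum.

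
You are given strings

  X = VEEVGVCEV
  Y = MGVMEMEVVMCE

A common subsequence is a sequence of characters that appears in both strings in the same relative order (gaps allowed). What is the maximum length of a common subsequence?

7

Let dp[i][j] be the LCS length of the first i characters of X and the first j characters of Y. dp[i][j] = dp[i-1][j-1]+1 when the i-th and j-th characters match, else max(dp[i-1][j], dp[i][j-1]).
    ·  M  G  V  M  E  M  E  V  V  M  C  E
 ·  0  0  0  0  0  0  0  0  0  0  0  0  0
 V  0  0  0  1  1  1  1  1  1  1  1  1  1
 E  0  0  0  1  1  2  2  2  2  2  2  2  2
 E  0  0  0  1  1  2  2  3  3  3  3  3  3
 V  0  0  0  1  1  2  2  3  4  4  4  4  4
 G  0  0  1  1  1  2  2  3  4  4  4  4  4
 V  0  0  1  2  2  2  2  3  4  5  5  5  5
 C  0  0  1  2  2  2  2  3  4  5  5  6  6
 E  0  0  1  2  2  3  3  3  4  5  5  6  7
 V  0  0  1  2  2  3  3  3  4  5  5  6  7
dp[9][12] = 7. One LCS (by backtracking along matches): VEEVVCE.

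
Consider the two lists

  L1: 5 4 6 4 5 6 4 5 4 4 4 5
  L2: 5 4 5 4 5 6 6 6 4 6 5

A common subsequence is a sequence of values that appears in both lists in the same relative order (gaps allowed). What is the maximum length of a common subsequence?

Taking 5 (L1 #1, L2 #1), 4 (L1 #2, L2 #2), 4 (L1 #4, L2 #4), 5 (L1 #5, L2 #5), 6 (L1 #6, L2 #8), 4 (L1 #7, L2 #9), 5 (L1 #12, L2 #11) gives a common subsequence of length 7, and the DP table's final entry dp[12][11] is also 7, so no common subsequence is longer.

7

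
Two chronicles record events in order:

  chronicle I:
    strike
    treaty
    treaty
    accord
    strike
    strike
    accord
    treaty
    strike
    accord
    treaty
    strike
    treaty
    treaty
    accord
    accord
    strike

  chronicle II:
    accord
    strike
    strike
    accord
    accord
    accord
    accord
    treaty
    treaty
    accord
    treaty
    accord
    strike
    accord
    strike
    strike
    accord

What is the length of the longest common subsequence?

11

One common subsequence of length 11: accord at chronicle I[4]=chronicle II[1], strike at chronicle I[5]=chronicle II[2], strike at chronicle I[6]=chronicle II[3], accord at chronicle I[7]=chronicle II[6], accord at chronicle I[10]=chronicle II[7], treaty at chronicle I[11]=chronicle II[8], treaty at chronicle I[13]=chronicle II[9], treaty at chronicle I[14]=chronicle II[11], accord at chronicle I[15]=chronicle II[12], accord at chronicle I[16]=chronicle II[14], strike at chronicle I[17]=chronicle II[16], and the DP table's final entry dp[17][17] is also 11, so no common subsequence is longer.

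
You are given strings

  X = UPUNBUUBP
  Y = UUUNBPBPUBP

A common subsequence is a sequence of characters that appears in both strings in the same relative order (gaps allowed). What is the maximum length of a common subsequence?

Let dp[i][j] be the LCS length of the first i characters of X and the first j characters of Y. dp[i][j] = dp[i-1][j-1]+1 when the i-th and j-th characters match, else max(dp[i-1][j], dp[i][j-1]).
    ·  U  U  U  N  B  P  B  P  U  B  P
 ·  0  0  0  0  0  0  0  0  0  0  0  0
 U  0  1  1  1  1  1  1  1  1  1  1  1
 P  0  1  1  1  1  1  2  2  2  2  2  2
 U  0  1  2  2  2  2  2  2  2  3  3  3
 N  0  1  2  2  3  3  3  3  3  3  3  3
 B  0  1  2  2  3  4  4  4  4  4  4  4
 U  0  1  2  3  3  4  4  4  4  5  5  5
 U  0  1  2  3  3  4  4  4  4  5  5  5
 B  0  1  2  3  3  4  4  5  5  5  6  6
 P  0  1  2  3  3  4  5  5  6  6  6  7
dp[9][11] = 7. One LCS (by backtracking along matches): UUNBUBP.

7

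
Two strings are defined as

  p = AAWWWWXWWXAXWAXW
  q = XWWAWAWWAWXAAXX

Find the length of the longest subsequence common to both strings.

Taking W (p #3, q #2), W (p #4, q #3), W (p #5, q #5), W (p #6, q #7), W (p #8, q #8), W (p #9, q #10), X (p #10, q #11), A (p #11, q #13), X (p #12, q #14), X (p #15, q #15) gives a common subsequence of length 10. dp[16][15] = 10 confirms this is the maximum.

10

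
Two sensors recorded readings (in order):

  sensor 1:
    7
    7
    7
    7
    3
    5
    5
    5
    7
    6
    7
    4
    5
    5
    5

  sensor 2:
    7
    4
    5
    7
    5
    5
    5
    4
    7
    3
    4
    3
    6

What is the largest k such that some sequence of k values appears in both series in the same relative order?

7

Match 7 (sensor 1 #1, sensor 2 #1), then 7 (sensor 1 #4, sensor 2 #4), then 5 (sensor 1 #6, sensor 2 #5), then 5 (sensor 1 #7, sensor 2 #6), then 5 (sensor 1 #8, sensor 2 #7), then 7 (sensor 1 #9, sensor 2 #9), then 6 (sensor 1 #10, sensor 2 #13) — 7 values in the same relative order in both. Since dp[15][13] = 7, nothing longer is possible.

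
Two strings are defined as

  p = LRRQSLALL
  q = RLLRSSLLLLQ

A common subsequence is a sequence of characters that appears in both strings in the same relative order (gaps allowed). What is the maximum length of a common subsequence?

Let dp[i][j] be the LCS length of the first i characters of p and the first j characters of q. dp[i][j] = dp[i-1][j-1]+1 when the i-th and j-th characters match, else max(dp[i-1][j], dp[i][j-1]).
    ·  R  L  L  R  S  S  L  L  L  L  Q
 ·  0  0  0  0  0  0  0  0  0  0  0  0
 L  0  0  1  1  1  1  1  1  1  1  1  1
 R  0  1  1  1  2  2  2  2  2  2  2  2
 R  0  1  1  1  2  2  2  2  2  2  2  2
 Q  0  1  1  1  2  2  2  2  2  2  2  3
 S  0  1  1  1  2  3  3  3  3  3  3  3
 L  0  1  2  2  2  3  3  4  4  4  4  4
 A  0  1  2  2  2  3  3  4  4  4  4  4
 L  0  1  2  3  3  3  3  4  5  5  5  5
 L  0  1  2  3  3  3  3  4  5  6  6  6
dp[9][11] = 6. One LCS (by backtracking along matches): LRSLLL.

6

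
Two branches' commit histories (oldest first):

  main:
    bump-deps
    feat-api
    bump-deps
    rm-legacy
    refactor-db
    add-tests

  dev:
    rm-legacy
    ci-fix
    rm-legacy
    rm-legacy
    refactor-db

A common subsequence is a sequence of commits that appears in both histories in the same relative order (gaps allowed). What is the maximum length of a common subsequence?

Pick rm-legacy at main[4]=dev[4] → refactor-db at main[5]=dev[5]; all 2 commits appear in both, in order. The LCS DP gives dp[6][5] = 2, so this is optimal.

2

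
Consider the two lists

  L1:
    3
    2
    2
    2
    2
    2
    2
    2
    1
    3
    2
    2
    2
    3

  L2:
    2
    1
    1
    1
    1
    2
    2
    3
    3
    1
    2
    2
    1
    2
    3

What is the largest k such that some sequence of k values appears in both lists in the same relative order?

8

Taking 2 (L1 #2, L2 #1); then 2 (L1 #3, L2 #6); then 2 (L1 #4, L2 #7); then 2 (L1 #7, L2 #11); then 2 (L1 #8, L2 #12); then 1 (L1 #9, L2 #13); then 2 (L1 #13, L2 #14); then 3 (L1 #14, L2 #15) gives a common subsequence of length 8. dp[14][15] = 8 confirms this is the maximum.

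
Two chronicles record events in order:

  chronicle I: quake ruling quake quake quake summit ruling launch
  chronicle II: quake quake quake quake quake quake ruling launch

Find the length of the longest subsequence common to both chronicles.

6

Taking quake [1,3] → quake [3,4] → quake [4,5] → quake [5,6] → ruling [7,7] → launch [8,8] gives a common subsequence of length 6. Since dp[8][8] = 6, nothing longer is possible.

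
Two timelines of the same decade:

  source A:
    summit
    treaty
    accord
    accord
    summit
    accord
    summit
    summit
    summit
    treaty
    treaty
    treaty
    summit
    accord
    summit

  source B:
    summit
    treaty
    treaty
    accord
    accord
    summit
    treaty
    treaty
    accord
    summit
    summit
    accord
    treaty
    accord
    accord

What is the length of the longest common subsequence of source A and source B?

One common subsequence of length 10: summit [1,1]; then treaty [2,3]; then accord [3,4]; then accord [4,5]; then summit [5,6]; then accord [6,9]; then summit [7,10]; then summit [8,11]; then treaty [10,13]; then accord [14,15]. Since dp[15][15] = 10, nothing longer is possible.

10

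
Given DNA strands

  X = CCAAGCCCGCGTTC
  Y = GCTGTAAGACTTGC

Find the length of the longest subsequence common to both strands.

Match C (X #1, Y #2), A (X #3, Y #6), A (X #4, Y #7), G (X #5, Y #8), C (X #10, Y #10), T (X #12, Y #11), T (X #13, Y #12), C (X #14, Y #14) — 8 bases in the same relative order in both. The LCS DP gives dp[14][14] = 8, so this is optimal.

8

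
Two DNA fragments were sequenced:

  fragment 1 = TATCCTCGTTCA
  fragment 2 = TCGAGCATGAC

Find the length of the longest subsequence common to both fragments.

Let dp[i][j] be the LCS length of the first i bases of fragment 1 and the first j bases of fragment 2. dp[i][j] = dp[i-1][j-1]+1 when the i-th and j-th bases match, else max(dp[i-1][j], dp[i][j-1]).
    ·  T  C  G  A  G  C  A  T  G  A  C
 ·  0  0  0  0  0  0  0  0  0  0  0  0
 T  0  1  1  1  1  1  1  1  1  1  1  1
 A  0  1  1  1  2  2  2  2  2  2  2  2
 T  0  1  1  1  2  2  2  2  3  3  3  3
 C  0  1  2  2  2  2  3  3  3  3  3  4
 C  0  1  2  2  2  2  3  3  3  3  3  4
 T  0  1  2  2  2  2  3  3  4  4  4  4
 C  0  1  2  2  2  2  3  3  4  4  4  5
 G  0  1  2  3  3  3  3  3  4  5  5  5
 T  0  1  2  3  3  3  3  3  4  5  5  5
 T  0  1  2  3  3  3  3  3  4  5  5  5
 C  0  1  2  3  3  3  4  4  4  5  5  6
 A  0  1  2  3  4  4  4  5  5  5  6  6
dp[12][11] = 6. One LCS (by backtracking along matches): TACTGC.

6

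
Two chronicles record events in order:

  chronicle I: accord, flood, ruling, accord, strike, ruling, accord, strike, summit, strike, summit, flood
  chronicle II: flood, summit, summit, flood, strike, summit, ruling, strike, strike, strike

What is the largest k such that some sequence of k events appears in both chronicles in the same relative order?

Pick flood at chronicle I[2]=chronicle II[4]; then ruling at chronicle I[3]=chronicle II[7]; then strike at chronicle I[5]=chronicle II[8]; then strike at chronicle I[8]=chronicle II[9]; then strike at chronicle I[10]=chronicle II[10]; all 5 events appear in both, in order. The LCS DP gives dp[12][10] = 5, so this is optimal.

5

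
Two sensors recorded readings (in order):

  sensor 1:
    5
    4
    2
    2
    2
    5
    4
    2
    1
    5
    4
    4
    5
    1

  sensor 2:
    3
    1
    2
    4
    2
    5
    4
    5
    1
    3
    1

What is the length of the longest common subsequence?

7

Match 2 at sensor 1[5]=sensor 2[3], 4 at sensor 1[7]=sensor 2[4], 2 at sensor 1[8]=sensor 2[5], 5 at sensor 1[10]=sensor 2[6], 4 at sensor 1[12]=sensor 2[7], 5 at sensor 1[13]=sensor 2[8], 1 at sensor 1[14]=sensor 2[11] — 7 values in the same relative order in both, and the DP table's final entry dp[14][11] is also 7, so no common subsequence is longer.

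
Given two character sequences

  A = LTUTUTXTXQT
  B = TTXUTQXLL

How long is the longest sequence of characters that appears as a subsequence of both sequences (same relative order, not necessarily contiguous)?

5

One common subsequence of length 5: T (A #2, B #1), T (A #4, B #2), U (A #5, B #4), T (A #6, B #5), X (A #7, B #7). The LCS DP gives dp[11][9] = 5, so this is optimal.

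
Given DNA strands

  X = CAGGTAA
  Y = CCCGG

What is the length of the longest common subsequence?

3

Let dp[i][j] be the LCS length of the first i bases of X and the first j bases of Y. dp[i][j] = dp[i-1][j-1]+1 when the i-th and j-th bases match, else max(dp[i-1][j], dp[i][j-1]).
    ·  C  C  C  G  G
 ·  0  0  0  0  0  0
 C  0  1  1  1  1  1
 A  0  1  1  1  1  1
 G  0  1  1  1  2  2
 G  0  1  1  1  2  3
 T  0  1  1  1  2  3
 A  0  1  1  1  2  3
 A  0  1  1  1  2  3
dp[7][5] = 3. One LCS (by backtracking along matches): CGG.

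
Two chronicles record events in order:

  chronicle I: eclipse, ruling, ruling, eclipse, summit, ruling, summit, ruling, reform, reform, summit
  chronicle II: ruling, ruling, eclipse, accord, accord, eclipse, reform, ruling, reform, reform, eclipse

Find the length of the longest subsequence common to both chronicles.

Taking ruling (chronicle I #2, chronicle II #1), ruling (chronicle I #3, chronicle II #2), eclipse (chronicle I #4, chronicle II #6), ruling (chronicle I #8, chronicle II #8), reform (chronicle I #9, chronicle II #9), reform (chronicle I #10, chronicle II #10) gives a common subsequence of length 6. The LCS DP gives dp[11][11] = 6, so this is optimal.

6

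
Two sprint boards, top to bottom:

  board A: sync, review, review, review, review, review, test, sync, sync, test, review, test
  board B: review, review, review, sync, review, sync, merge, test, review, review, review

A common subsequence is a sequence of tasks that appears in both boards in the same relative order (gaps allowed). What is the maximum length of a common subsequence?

One common subsequence of length 7: review (board A #2, board B #1), review (board A #3, board B #2), review (board A #4, board B #3), review (board A #6, board B #5), sync (board A #8, board B #6), test (board A #10, board B #8), review (board A #11, board B #11). Since dp[12][11] = 7, nothing longer is possible.

7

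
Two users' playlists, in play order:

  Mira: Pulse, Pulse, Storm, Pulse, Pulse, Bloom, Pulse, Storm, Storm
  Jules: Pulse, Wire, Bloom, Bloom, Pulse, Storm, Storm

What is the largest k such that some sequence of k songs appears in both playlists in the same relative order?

5

Pick Pulse at Mira[1]=Jules[1], then Bloom at Mira[6]=Jules[4], then Pulse at Mira[7]=Jules[5], then Storm at Mira[8]=Jules[6], then Storm at Mira[9]=Jules[7]; all 5 songs appear in both, in order. The LCS DP gives dp[9][7] = 5, so this is optimal.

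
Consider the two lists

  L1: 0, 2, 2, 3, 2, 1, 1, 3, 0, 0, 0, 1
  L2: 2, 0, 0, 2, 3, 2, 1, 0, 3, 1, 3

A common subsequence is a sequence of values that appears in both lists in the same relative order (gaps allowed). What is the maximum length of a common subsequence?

7

One common subsequence of length 7: 0 (L1 #1, L2 #3), then 2 (L1 #3, L2 #4), then 3 (L1 #4, L2 #5), then 2 (L1 #5, L2 #6), then 1 (L1 #6, L2 #7), then 1 (L1 #7, L2 #10), then 3 (L1 #8, L2 #11), and the DP table's final entry dp[12][11] is also 7, so no common subsequence is longer.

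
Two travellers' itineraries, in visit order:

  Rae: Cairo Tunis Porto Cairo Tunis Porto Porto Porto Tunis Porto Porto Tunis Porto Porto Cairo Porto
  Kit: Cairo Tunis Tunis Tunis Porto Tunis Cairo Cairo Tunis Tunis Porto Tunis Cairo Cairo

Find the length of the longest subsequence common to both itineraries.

9

Match Cairo [1,1], then Tunis [2,4], then Porto [3,5], then Cairo [4,8], then Tunis [5,9], then Tunis [9,10], then Porto [11,11], then Tunis [12,12], then Cairo [15,14] — 9 stops in the same relative order in both. The LCS DP gives dp[16][14] = 9, so this is optimal.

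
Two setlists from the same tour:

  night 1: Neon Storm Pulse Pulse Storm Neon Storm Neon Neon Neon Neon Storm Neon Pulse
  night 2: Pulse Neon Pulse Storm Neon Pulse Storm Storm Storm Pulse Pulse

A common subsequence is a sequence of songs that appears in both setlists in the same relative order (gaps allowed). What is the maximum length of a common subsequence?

7

Match Neon at night 1[1]=night 2[2] → Storm at night 1[2]=night 2[4] → Pulse at night 1[4]=night 2[6] → Storm at night 1[5]=night 2[7] → Storm at night 1[7]=night 2[8] → Storm at night 1[12]=night 2[9] → Pulse at night 1[14]=night 2[11] — 7 songs in the same relative order in both. Since dp[14][11] = 7, nothing longer is possible.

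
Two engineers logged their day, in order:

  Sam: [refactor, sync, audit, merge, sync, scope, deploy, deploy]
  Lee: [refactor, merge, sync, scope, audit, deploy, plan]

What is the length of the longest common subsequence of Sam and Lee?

One common subsequence of length 5: refactor (Sam #1, Lee #1), then merge (Sam #4, Lee #2), then sync (Sam #5, Lee #3), then scope (Sam #6, Lee #4), then deploy (Sam #7, Lee #6), and the DP table's final entry dp[8][7] is also 5, so no common subsequence is longer.

5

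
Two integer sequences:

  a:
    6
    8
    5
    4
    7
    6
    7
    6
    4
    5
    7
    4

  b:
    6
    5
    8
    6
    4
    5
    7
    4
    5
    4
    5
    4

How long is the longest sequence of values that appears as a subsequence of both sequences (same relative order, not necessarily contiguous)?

Let dp[i][j] be the LCS length of the first i values of a and the first j values of b. dp[i][j] = dp[i-1][j-1]+1 when the i-th and j-th values match, else max(dp[i-1][j], dp[i][j-1]).
    ·  6  5  8  6  4  5  7  4  5  4  5  4
 ·  0  0  0  0  0  0  0  0  0  0  0  0  0
 6  0  1  1  1  1  1  1  1  1  1  1  1  1
 8  0  1  1  2  2  2  2  2  2  2  2  2  2
 5  0  1  2  2  2  2  3  3  3  3  3  3  3
 4  0  1  2  2  2  3  3  3  4  4  4  4  4
 7  0  1  2  2  2  3  3  4  4  4  4  4  4
 6  0  1  2  2  3  3  3  4  4  4  4  4  4
 7  0  1  2  2  3  3  3  4  4  4  4  4  4
 6  0  1  2  2  3  3  3  4  4  4  4  4  4
 4  0  1  2  2  3  4  4  4  5  5  5  5  5
 5  0  1  2  2  3  4  5  5  5  6  6  6  6
 7  0  1  2  2  3  4  5  6  6  6  6  6  6
 4  0  1  2  2  3  4  5  6  7  7  7  7  7
dp[12][12] = 7. One LCS (by backtracking along matches): 6, 8, 5, 4, 4, 5, 4.

7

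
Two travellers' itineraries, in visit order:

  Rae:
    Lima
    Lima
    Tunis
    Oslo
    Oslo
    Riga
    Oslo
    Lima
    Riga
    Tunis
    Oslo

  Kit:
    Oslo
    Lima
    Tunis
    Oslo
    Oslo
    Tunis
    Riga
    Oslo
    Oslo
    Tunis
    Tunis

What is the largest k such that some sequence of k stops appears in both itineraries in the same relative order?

Match Lima at Rae[2]=Kit[2]; then Tunis at Rae[3]=Kit[3]; then Oslo at Rae[4]=Kit[4]; then Oslo at Rae[5]=Kit[5]; then Riga at Rae[6]=Kit[7]; then Oslo at Rae[7]=Kit[9]; then Tunis at Rae[10]=Kit[11] — 7 stops in the same relative order in both, and the DP table's final entry dp[11][11] is also 7, so no common subsequence is longer.

7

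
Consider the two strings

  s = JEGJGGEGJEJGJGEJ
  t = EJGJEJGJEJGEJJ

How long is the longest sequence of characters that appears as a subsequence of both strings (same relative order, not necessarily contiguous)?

11

Match J at s[1]=t[2], then G at s[3]=t[3], then J at s[4]=t[4], then E at s[7]=t[5], then G at s[8]=t[7], then J at s[9]=t[8], then E at s[10]=t[9], then J at s[11]=t[10], then G at s[12]=t[11], then J at s[13]=t[13], then J at s[16]=t[14] — 11 characters in the same relative order in both. dp[16][14] = 11 confirms this is the maximum.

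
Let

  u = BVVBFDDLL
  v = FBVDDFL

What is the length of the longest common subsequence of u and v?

Let dp[i][j] be the LCS length of the first i characters of u and the first j characters of v. dp[i][j] = dp[i-1][j-1]+1 when the i-th and j-th characters match, else max(dp[i-1][j], dp[i][j-1]).
    ·  F  B  V  D  D  F  L
 ·  0  0  0  0  0  0  0  0
 B  0  0  1  1  1  1  1  1
 V  0  0  1  2  2  2  2  2
 V  0  0  1  2  2  2  2  2
 B  0  0  1  2  2  2  2  2
 F  0  1  1  2  2  2  3  3
 D  0  1  1  2  3  3  3  3
 D  0  1  1  2  3  4  4  4
 L  0  1  1  2  3  4  4  5
 L  0  1  1  2  3  4  4  5
dp[9][7] = 5. One LCS (by backtracking along matches): BVDDL.

5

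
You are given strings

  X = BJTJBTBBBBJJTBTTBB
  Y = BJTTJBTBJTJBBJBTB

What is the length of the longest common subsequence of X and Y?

13

Taking B [1,1], then J [2,2], then T [3,4], then J [4,5], then B [5,6], then T [6,7], then B [7,8], then B [9,12], then B [10,13], then J [12,14], then B [14,15], then T [16,16], then B [18,17] gives a common subsequence of length 13, and the DP table's final entry dp[18][17] is also 13, so no common subsequence is longer.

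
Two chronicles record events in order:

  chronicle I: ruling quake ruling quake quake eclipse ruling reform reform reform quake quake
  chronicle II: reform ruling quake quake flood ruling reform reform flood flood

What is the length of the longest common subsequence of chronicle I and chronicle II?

Match ruling at chronicle I[1]=chronicle II[2], then quake at chronicle I[2]=chronicle II[3], then quake at chronicle I[4]=chronicle II[4], then ruling at chronicle I[7]=chronicle II[6], then reform at chronicle I[8]=chronicle II[7], then reform at chronicle I[9]=chronicle II[8] — 6 events in the same relative order in both, and the DP table's final entry dp[12][10] is also 6, so no common subsequence is longer.

6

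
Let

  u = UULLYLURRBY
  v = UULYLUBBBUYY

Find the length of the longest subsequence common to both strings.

8

Match U [1,1], U [2,2], L [4,3], Y [5,4], L [6,5], U [7,6], B [10,9], Y [11,12] — 8 characters in the same relative order in both. Since dp[11][12] = 8, nothing longer is possible.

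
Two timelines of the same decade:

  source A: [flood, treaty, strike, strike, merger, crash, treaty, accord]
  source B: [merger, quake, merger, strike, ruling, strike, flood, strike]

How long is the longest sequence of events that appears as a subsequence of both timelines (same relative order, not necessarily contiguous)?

Taking flood (source A #1, source B #7), strike (source A #4, source B #8) gives a common subsequence of length 2. dp[8][8] = 2 confirms this is the maximum.

2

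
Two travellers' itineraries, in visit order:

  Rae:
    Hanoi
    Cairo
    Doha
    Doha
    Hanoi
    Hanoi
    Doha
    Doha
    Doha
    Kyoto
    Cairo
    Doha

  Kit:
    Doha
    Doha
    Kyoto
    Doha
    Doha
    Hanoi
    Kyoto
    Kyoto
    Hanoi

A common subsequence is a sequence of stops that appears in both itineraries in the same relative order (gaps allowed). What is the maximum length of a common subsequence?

Pick Doha [3,1] → Doha [4,2] → Doha [7,4] → Doha [8,5] → Kyoto [10,8]; all 5 stops appear in both, in order. The LCS DP gives dp[12][9] = 5, so this is optimal.

5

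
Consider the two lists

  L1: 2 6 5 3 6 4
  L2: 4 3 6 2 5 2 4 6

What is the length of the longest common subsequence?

3

Let dp[i][j] be the LCS length of the first i values of L1 and the first j values of L2. dp[i][j] = dp[i-1][j-1]+1 when the i-th and j-th values match, else max(dp[i-1][j], dp[i][j-1]).
    ·  4  3  6  2  5  2  4  6
 ·  0  0  0  0  0  0  0  0  0
 2  0  0  0  0  1  1  1  1  1
 6  0  0  0  1  1  1  1  1  2
 5  0  0  0  1  1  2  2  2  2
 3  0  0  1  1  1  2  2  2  2
 6  0  0  1  2  2  2  2  2  3
 4  0  1  1  2  2  2  2  3  3
dp[6][8] = 3. One LCS (by backtracking along matches): 2, 5, 6.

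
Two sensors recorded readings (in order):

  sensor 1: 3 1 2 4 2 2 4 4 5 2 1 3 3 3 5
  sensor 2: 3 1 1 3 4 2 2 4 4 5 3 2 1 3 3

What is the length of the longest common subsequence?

Match 3 [1,1], 1 [2,3], 4 [4,5], 2 [5,6], 2 [6,7], 4 [7,8], 4 [8,9], 5 [9,10], 2 [10,12], 1 [11,13], 3 [13,14], 3 [14,15] — 12 values in the same relative order in both. dp[15][15] = 12 confirms this is the maximum.

12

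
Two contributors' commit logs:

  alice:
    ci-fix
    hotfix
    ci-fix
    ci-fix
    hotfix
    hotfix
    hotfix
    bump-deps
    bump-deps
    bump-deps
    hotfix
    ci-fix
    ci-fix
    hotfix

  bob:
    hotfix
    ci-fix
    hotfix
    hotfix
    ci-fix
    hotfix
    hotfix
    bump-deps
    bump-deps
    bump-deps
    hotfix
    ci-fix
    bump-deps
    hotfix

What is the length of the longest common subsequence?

11

Pick ci-fix at alice[1]=bob[2] → hotfix at alice[2]=bob[4] → ci-fix at alice[4]=bob[5] → hotfix at alice[6]=bob[6] → hotfix at alice[7]=bob[7] → bump-deps at alice[8]=bob[8] → bump-deps at alice[9]=bob[9] → bump-deps at alice[10]=bob[10] → hotfix at alice[11]=bob[11] → ci-fix at alice[12]=bob[12] → hotfix at alice[14]=bob[14]; all 11 commits appear in both, in order, and the DP table's final entry dp[14][14] is also 11, so no common subsequence is longer.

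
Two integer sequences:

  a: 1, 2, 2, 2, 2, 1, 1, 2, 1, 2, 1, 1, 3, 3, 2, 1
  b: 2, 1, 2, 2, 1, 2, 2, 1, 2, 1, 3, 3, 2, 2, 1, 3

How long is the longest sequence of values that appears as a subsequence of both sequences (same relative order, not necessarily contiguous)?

12

Taking 1 (a #1, b #2) → 2 (a #2, b #3) → 2 (a #3, b #4) → 2 (a #5, b #6) → 2 (a #8, b #7) → 1 (a #9, b #8) → 2 (a #10, b #9) → 1 (a #12, b #10) → 3 (a #13, b #11) → 3 (a #14, b #12) → 2 (a #15, b #14) → 1 (a #16, b #15) gives a common subsequence of length 12. The LCS DP gives dp[16][16] = 12, so this is optimal.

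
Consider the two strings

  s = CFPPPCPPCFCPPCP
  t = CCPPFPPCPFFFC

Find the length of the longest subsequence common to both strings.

9

Taking C (s #1, t #1), then C (s #6, t #2), then P (s #7, t #3), then P (s #8, t #4), then F (s #10, t #5), then P (s #12, t #6), then P (s #13, t #7), then C (s #14, t #8), then P (s #15, t #9) gives a common subsequence of length 9, and the DP table's final entry dp[15][13] is also 9, so no common subsequence is longer.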